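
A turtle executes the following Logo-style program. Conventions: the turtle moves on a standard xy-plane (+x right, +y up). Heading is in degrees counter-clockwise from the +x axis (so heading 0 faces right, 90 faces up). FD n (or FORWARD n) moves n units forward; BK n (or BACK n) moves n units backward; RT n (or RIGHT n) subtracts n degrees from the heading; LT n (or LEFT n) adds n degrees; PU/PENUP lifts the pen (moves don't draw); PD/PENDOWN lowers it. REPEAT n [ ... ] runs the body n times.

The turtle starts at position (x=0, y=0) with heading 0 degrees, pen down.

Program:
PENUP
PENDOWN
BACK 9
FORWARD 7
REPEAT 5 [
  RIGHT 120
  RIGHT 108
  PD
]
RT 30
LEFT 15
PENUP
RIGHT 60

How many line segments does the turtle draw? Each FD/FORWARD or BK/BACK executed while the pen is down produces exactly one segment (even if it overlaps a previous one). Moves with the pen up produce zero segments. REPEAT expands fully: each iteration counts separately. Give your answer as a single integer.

Executing turtle program step by step:
Start: pos=(0,0), heading=0, pen down
PU: pen up
PD: pen down
BK 9: (0,0) -> (-9,0) [heading=0, draw]
FD 7: (-9,0) -> (-2,0) [heading=0, draw]
REPEAT 5 [
  -- iteration 1/5 --
  RT 120: heading 0 -> 240
  RT 108: heading 240 -> 132
  PD: pen down
  -- iteration 2/5 --
  RT 120: heading 132 -> 12
  RT 108: heading 12 -> 264
  PD: pen down
  -- iteration 3/5 --
  RT 120: heading 264 -> 144
  RT 108: heading 144 -> 36
  PD: pen down
  -- iteration 4/5 --
  RT 120: heading 36 -> 276
  RT 108: heading 276 -> 168
  PD: pen down
  -- iteration 5/5 --
  RT 120: heading 168 -> 48
  RT 108: heading 48 -> 300
  PD: pen down
]
RT 30: heading 300 -> 270
LT 15: heading 270 -> 285
PU: pen up
RT 60: heading 285 -> 225
Final: pos=(-2,0), heading=225, 2 segment(s) drawn
Segments drawn: 2

Answer: 2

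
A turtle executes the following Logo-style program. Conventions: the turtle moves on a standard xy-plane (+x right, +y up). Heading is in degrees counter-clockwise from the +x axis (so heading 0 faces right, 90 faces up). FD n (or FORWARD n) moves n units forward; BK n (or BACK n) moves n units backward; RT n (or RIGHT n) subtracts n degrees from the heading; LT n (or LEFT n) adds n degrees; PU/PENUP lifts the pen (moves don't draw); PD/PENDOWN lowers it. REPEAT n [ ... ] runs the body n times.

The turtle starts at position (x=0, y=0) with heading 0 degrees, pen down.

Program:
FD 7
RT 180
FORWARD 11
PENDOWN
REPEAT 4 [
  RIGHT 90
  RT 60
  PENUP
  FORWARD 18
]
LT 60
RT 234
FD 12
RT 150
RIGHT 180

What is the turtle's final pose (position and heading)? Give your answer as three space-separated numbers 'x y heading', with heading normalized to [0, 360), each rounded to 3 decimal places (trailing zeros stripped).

Answer: 4.535 5.531 156

Derivation:
Executing turtle program step by step:
Start: pos=(0,0), heading=0, pen down
FD 7: (0,0) -> (7,0) [heading=0, draw]
RT 180: heading 0 -> 180
FD 11: (7,0) -> (-4,0) [heading=180, draw]
PD: pen down
REPEAT 4 [
  -- iteration 1/4 --
  RT 90: heading 180 -> 90
  RT 60: heading 90 -> 30
  PU: pen up
  FD 18: (-4,0) -> (11.588,9) [heading=30, move]
  -- iteration 2/4 --
  RT 90: heading 30 -> 300
  RT 60: heading 300 -> 240
  PU: pen up
  FD 18: (11.588,9) -> (2.588,-6.588) [heading=240, move]
  -- iteration 3/4 --
  RT 90: heading 240 -> 150
  RT 60: heading 150 -> 90
  PU: pen up
  FD 18: (2.588,-6.588) -> (2.588,11.412) [heading=90, move]
  -- iteration 4/4 --
  RT 90: heading 90 -> 0
  RT 60: heading 0 -> 300
  PU: pen up
  FD 18: (2.588,11.412) -> (11.588,-4.177) [heading=300, move]
]
LT 60: heading 300 -> 0
RT 234: heading 0 -> 126
FD 12: (11.588,-4.177) -> (4.535,5.531) [heading=126, move]
RT 150: heading 126 -> 336
RT 180: heading 336 -> 156
Final: pos=(4.535,5.531), heading=156, 2 segment(s) drawn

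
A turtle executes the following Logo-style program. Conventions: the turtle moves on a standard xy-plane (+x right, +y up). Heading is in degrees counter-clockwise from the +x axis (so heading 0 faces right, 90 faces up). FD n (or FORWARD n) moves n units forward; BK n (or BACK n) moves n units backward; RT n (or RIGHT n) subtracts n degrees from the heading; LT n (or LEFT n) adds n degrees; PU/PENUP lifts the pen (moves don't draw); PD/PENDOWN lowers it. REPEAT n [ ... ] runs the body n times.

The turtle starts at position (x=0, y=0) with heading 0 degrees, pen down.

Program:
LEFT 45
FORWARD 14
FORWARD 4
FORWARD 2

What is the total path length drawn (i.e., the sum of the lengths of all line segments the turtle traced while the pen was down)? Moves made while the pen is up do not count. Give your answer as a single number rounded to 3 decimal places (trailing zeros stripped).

Executing turtle program step by step:
Start: pos=(0,0), heading=0, pen down
LT 45: heading 0 -> 45
FD 14: (0,0) -> (9.899,9.899) [heading=45, draw]
FD 4: (9.899,9.899) -> (12.728,12.728) [heading=45, draw]
FD 2: (12.728,12.728) -> (14.142,14.142) [heading=45, draw]
Final: pos=(14.142,14.142), heading=45, 3 segment(s) drawn

Segment lengths:
  seg 1: (0,0) -> (9.899,9.899), length = 14
  seg 2: (9.899,9.899) -> (12.728,12.728), length = 4
  seg 3: (12.728,12.728) -> (14.142,14.142), length = 2
Total = 20

Answer: 20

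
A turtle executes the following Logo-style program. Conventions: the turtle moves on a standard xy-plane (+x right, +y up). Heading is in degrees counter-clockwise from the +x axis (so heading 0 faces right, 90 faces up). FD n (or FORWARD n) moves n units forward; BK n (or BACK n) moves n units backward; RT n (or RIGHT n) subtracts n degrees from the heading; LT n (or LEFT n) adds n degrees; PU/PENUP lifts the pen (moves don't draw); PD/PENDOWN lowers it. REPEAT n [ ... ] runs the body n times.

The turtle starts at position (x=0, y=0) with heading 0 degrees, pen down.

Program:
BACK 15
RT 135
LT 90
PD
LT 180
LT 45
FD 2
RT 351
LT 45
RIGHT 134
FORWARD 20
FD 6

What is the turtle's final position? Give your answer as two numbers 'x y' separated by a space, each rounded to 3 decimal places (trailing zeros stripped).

Answer: -21.515 25.605

Derivation:
Executing turtle program step by step:
Start: pos=(0,0), heading=0, pen down
BK 15: (0,0) -> (-15,0) [heading=0, draw]
RT 135: heading 0 -> 225
LT 90: heading 225 -> 315
PD: pen down
LT 180: heading 315 -> 135
LT 45: heading 135 -> 180
FD 2: (-15,0) -> (-17,0) [heading=180, draw]
RT 351: heading 180 -> 189
LT 45: heading 189 -> 234
RT 134: heading 234 -> 100
FD 20: (-17,0) -> (-20.473,19.696) [heading=100, draw]
FD 6: (-20.473,19.696) -> (-21.515,25.605) [heading=100, draw]
Final: pos=(-21.515,25.605), heading=100, 4 segment(s) drawn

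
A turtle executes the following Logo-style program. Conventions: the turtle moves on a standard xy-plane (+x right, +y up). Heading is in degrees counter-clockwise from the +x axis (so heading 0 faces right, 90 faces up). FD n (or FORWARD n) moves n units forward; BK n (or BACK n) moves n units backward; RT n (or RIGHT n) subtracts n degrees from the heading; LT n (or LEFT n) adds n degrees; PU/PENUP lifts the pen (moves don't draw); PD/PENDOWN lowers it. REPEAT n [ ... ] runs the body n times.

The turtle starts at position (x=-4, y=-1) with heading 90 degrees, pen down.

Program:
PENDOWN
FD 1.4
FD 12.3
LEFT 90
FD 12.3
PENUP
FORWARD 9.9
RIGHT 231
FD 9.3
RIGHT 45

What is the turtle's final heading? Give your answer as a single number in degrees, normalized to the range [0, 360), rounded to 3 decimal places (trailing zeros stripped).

Answer: 264

Derivation:
Executing turtle program step by step:
Start: pos=(-4,-1), heading=90, pen down
PD: pen down
FD 1.4: (-4,-1) -> (-4,0.4) [heading=90, draw]
FD 12.3: (-4,0.4) -> (-4,12.7) [heading=90, draw]
LT 90: heading 90 -> 180
FD 12.3: (-4,12.7) -> (-16.3,12.7) [heading=180, draw]
PU: pen up
FD 9.9: (-16.3,12.7) -> (-26.2,12.7) [heading=180, move]
RT 231: heading 180 -> 309
FD 9.3: (-26.2,12.7) -> (-20.347,5.473) [heading=309, move]
RT 45: heading 309 -> 264
Final: pos=(-20.347,5.473), heading=264, 3 segment(s) drawn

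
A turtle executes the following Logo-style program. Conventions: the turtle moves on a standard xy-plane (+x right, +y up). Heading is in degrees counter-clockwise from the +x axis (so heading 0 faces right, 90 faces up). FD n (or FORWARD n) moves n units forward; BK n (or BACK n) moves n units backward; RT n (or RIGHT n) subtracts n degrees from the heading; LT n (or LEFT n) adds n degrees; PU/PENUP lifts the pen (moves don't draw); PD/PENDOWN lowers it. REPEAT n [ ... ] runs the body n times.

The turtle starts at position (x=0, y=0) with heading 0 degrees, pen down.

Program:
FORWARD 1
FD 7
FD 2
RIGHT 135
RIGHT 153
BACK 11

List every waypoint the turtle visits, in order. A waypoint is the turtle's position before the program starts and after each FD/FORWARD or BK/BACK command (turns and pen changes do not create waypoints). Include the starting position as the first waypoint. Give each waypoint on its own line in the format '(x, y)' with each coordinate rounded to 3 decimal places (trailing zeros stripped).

Answer: (0, 0)
(1, 0)
(8, 0)
(10, 0)
(6.601, -10.462)

Derivation:
Executing turtle program step by step:
Start: pos=(0,0), heading=0, pen down
FD 1: (0,0) -> (1,0) [heading=0, draw]
FD 7: (1,0) -> (8,0) [heading=0, draw]
FD 2: (8,0) -> (10,0) [heading=0, draw]
RT 135: heading 0 -> 225
RT 153: heading 225 -> 72
BK 11: (10,0) -> (6.601,-10.462) [heading=72, draw]
Final: pos=(6.601,-10.462), heading=72, 4 segment(s) drawn
Waypoints (5 total):
(0, 0)
(1, 0)
(8, 0)
(10, 0)
(6.601, -10.462)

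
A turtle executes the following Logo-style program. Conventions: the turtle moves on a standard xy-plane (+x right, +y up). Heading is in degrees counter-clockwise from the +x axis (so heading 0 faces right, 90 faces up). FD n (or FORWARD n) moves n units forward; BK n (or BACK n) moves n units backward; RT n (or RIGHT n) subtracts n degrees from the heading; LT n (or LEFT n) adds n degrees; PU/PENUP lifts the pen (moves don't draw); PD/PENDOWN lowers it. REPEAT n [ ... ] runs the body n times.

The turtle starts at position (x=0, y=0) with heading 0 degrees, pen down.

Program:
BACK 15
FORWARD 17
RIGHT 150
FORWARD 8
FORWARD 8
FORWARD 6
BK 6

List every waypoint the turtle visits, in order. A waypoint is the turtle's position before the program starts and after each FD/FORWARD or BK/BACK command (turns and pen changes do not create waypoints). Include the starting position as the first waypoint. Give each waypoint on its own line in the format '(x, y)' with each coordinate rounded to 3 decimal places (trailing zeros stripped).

Executing turtle program step by step:
Start: pos=(0,0), heading=0, pen down
BK 15: (0,0) -> (-15,0) [heading=0, draw]
FD 17: (-15,0) -> (2,0) [heading=0, draw]
RT 150: heading 0 -> 210
FD 8: (2,0) -> (-4.928,-4) [heading=210, draw]
FD 8: (-4.928,-4) -> (-11.856,-8) [heading=210, draw]
FD 6: (-11.856,-8) -> (-17.053,-11) [heading=210, draw]
BK 6: (-17.053,-11) -> (-11.856,-8) [heading=210, draw]
Final: pos=(-11.856,-8), heading=210, 6 segment(s) drawn
Waypoints (7 total):
(0, 0)
(-15, 0)
(2, 0)
(-4.928, -4)
(-11.856, -8)
(-17.053, -11)
(-11.856, -8)

Answer: (0, 0)
(-15, 0)
(2, 0)
(-4.928, -4)
(-11.856, -8)
(-17.053, -11)
(-11.856, -8)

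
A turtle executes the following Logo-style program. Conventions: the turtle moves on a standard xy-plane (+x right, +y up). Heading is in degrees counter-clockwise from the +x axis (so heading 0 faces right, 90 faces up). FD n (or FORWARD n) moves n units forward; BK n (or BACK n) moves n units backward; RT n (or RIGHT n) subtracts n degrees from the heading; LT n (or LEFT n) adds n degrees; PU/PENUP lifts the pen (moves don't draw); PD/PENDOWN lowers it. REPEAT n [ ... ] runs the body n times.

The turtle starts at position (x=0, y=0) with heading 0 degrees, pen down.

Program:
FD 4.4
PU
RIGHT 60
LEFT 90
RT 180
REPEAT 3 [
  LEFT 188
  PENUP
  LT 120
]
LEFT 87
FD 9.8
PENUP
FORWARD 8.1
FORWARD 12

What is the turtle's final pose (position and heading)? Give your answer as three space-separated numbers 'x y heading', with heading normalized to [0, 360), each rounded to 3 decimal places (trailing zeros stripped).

Executing turtle program step by step:
Start: pos=(0,0), heading=0, pen down
FD 4.4: (0,0) -> (4.4,0) [heading=0, draw]
PU: pen up
RT 60: heading 0 -> 300
LT 90: heading 300 -> 30
RT 180: heading 30 -> 210
REPEAT 3 [
  -- iteration 1/3 --
  LT 188: heading 210 -> 38
  PU: pen up
  LT 120: heading 38 -> 158
  -- iteration 2/3 --
  LT 188: heading 158 -> 346
  PU: pen up
  LT 120: heading 346 -> 106
  -- iteration 3/3 --
  LT 188: heading 106 -> 294
  PU: pen up
  LT 120: heading 294 -> 54
]
LT 87: heading 54 -> 141
FD 9.8: (4.4,0) -> (-3.216,6.167) [heading=141, move]
PU: pen up
FD 8.1: (-3.216,6.167) -> (-9.511,11.265) [heading=141, move]
FD 12: (-9.511,11.265) -> (-18.837,18.817) [heading=141, move]
Final: pos=(-18.837,18.817), heading=141, 1 segment(s) drawn

Answer: -18.837 18.817 141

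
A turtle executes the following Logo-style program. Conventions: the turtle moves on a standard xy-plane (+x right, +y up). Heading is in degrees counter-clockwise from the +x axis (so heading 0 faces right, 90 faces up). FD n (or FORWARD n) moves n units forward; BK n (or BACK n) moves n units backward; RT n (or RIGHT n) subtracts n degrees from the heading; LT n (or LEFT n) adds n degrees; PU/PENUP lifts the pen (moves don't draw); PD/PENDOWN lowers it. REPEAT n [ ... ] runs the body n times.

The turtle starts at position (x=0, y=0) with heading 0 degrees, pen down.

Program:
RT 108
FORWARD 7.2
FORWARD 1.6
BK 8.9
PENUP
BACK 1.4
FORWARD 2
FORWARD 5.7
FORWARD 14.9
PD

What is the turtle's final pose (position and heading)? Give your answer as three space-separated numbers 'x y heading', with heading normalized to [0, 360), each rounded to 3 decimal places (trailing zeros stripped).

Answer: -6.52 -20.067 252

Derivation:
Executing turtle program step by step:
Start: pos=(0,0), heading=0, pen down
RT 108: heading 0 -> 252
FD 7.2: (0,0) -> (-2.225,-6.848) [heading=252, draw]
FD 1.6: (-2.225,-6.848) -> (-2.719,-8.369) [heading=252, draw]
BK 8.9: (-2.719,-8.369) -> (0.031,0.095) [heading=252, draw]
PU: pen up
BK 1.4: (0.031,0.095) -> (0.464,1.427) [heading=252, move]
FD 2: (0.464,1.427) -> (-0.155,-0.476) [heading=252, move]
FD 5.7: (-0.155,-0.476) -> (-1.916,-5.897) [heading=252, move]
FD 14.9: (-1.916,-5.897) -> (-6.52,-20.067) [heading=252, move]
PD: pen down
Final: pos=(-6.52,-20.067), heading=252, 3 segment(s) drawn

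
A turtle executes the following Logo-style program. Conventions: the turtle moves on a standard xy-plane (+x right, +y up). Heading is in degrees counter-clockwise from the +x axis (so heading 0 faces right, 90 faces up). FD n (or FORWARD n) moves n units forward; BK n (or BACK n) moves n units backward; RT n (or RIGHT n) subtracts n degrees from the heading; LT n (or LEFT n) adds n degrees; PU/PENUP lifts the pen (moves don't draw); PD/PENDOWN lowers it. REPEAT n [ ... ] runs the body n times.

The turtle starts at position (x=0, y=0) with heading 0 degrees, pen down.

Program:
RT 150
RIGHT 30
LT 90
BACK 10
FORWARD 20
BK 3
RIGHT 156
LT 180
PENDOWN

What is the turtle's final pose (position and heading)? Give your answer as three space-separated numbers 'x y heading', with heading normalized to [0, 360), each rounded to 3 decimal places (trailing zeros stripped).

Answer: 0 -7 294

Derivation:
Executing turtle program step by step:
Start: pos=(0,0), heading=0, pen down
RT 150: heading 0 -> 210
RT 30: heading 210 -> 180
LT 90: heading 180 -> 270
BK 10: (0,0) -> (0,10) [heading=270, draw]
FD 20: (0,10) -> (0,-10) [heading=270, draw]
BK 3: (0,-10) -> (0,-7) [heading=270, draw]
RT 156: heading 270 -> 114
LT 180: heading 114 -> 294
PD: pen down
Final: pos=(0,-7), heading=294, 3 segment(s) drawn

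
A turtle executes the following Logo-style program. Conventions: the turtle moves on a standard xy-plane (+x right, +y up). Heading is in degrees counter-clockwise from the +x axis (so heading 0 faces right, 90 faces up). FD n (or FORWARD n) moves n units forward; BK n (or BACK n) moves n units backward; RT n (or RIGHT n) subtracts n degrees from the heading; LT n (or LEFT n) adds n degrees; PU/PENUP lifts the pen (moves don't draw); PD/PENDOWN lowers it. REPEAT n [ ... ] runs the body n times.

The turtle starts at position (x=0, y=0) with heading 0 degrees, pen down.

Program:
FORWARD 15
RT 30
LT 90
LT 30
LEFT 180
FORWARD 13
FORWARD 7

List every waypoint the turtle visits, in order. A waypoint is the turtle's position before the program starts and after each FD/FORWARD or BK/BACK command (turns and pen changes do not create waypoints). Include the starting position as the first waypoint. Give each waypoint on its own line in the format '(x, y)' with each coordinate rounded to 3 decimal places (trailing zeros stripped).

Answer: (0, 0)
(15, 0)
(15, -13)
(15, -20)

Derivation:
Executing turtle program step by step:
Start: pos=(0,0), heading=0, pen down
FD 15: (0,0) -> (15,0) [heading=0, draw]
RT 30: heading 0 -> 330
LT 90: heading 330 -> 60
LT 30: heading 60 -> 90
LT 180: heading 90 -> 270
FD 13: (15,0) -> (15,-13) [heading=270, draw]
FD 7: (15,-13) -> (15,-20) [heading=270, draw]
Final: pos=(15,-20), heading=270, 3 segment(s) drawn
Waypoints (4 total):
(0, 0)
(15, 0)
(15, -13)
(15, -20)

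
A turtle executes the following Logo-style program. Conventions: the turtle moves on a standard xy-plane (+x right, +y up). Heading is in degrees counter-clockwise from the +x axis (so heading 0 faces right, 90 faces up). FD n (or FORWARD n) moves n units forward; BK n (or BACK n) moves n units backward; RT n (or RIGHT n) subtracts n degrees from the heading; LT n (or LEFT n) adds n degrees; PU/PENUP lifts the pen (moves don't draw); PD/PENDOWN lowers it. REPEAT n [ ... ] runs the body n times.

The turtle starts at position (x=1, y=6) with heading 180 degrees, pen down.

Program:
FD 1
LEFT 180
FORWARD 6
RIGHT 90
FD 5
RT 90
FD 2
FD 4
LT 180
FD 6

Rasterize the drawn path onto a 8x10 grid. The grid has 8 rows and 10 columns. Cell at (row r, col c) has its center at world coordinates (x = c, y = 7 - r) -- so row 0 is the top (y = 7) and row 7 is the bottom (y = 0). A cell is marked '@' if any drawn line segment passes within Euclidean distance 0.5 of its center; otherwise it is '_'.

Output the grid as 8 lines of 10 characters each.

Answer: __________
@@@@@@@___
______@___
______@___
______@___
______@___
@@@@@@@___
__________

Derivation:
Segment 0: (1,6) -> (0,6)
Segment 1: (0,6) -> (6,6)
Segment 2: (6,6) -> (6,1)
Segment 3: (6,1) -> (4,1)
Segment 4: (4,1) -> (-0,1)
Segment 5: (-0,1) -> (6,1)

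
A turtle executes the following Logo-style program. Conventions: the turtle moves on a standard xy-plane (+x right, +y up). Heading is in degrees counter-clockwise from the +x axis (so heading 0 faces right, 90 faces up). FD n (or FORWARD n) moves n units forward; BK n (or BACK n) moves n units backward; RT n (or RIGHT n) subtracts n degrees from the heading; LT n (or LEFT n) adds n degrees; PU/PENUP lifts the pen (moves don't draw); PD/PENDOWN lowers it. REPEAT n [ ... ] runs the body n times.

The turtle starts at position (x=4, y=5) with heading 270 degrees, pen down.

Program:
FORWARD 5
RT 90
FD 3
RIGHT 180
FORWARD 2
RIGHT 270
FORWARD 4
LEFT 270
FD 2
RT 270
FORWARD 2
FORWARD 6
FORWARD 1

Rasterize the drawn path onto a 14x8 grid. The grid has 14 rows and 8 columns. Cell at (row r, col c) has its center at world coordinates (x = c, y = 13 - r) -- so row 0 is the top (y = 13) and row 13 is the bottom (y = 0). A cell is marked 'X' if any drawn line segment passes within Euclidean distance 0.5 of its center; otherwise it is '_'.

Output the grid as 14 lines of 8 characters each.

Answer: _____X__
_____X__
_____X__
_____X__
_____X__
_____X__
_____X__
_____X__
____XX__
___XXX__
___XX___
___XX___
___XX___
_XXXX___

Derivation:
Segment 0: (4,5) -> (4,0)
Segment 1: (4,0) -> (1,0)
Segment 2: (1,0) -> (3,0)
Segment 3: (3,0) -> (3,4)
Segment 4: (3,4) -> (5,4)
Segment 5: (5,4) -> (5,6)
Segment 6: (5,6) -> (5,12)
Segment 7: (5,12) -> (5,13)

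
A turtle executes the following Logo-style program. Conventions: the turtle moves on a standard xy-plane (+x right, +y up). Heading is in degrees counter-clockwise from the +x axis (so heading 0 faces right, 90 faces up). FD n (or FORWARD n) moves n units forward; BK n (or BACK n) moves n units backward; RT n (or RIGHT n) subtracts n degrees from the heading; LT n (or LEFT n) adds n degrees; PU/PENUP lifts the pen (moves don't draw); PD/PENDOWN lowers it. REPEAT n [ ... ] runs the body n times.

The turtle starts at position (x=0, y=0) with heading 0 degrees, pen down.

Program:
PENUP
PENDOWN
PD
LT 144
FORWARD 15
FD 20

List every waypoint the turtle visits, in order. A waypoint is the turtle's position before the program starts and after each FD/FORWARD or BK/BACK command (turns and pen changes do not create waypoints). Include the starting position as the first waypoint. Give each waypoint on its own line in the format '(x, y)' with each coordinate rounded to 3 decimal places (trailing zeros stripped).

Executing turtle program step by step:
Start: pos=(0,0), heading=0, pen down
PU: pen up
PD: pen down
PD: pen down
LT 144: heading 0 -> 144
FD 15: (0,0) -> (-12.135,8.817) [heading=144, draw]
FD 20: (-12.135,8.817) -> (-28.316,20.572) [heading=144, draw]
Final: pos=(-28.316,20.572), heading=144, 2 segment(s) drawn
Waypoints (3 total):
(0, 0)
(-12.135, 8.817)
(-28.316, 20.572)

Answer: (0, 0)
(-12.135, 8.817)
(-28.316, 20.572)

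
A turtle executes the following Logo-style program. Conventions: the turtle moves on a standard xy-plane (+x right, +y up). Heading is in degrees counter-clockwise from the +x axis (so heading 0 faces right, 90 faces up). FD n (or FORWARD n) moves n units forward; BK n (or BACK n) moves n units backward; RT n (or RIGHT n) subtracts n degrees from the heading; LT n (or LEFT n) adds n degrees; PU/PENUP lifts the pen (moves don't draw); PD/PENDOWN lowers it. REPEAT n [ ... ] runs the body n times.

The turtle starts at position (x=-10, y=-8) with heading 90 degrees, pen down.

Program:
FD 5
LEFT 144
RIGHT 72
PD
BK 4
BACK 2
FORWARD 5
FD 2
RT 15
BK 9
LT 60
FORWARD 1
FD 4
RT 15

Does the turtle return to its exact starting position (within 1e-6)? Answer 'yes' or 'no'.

Executing turtle program step by step:
Start: pos=(-10,-8), heading=90, pen down
FD 5: (-10,-8) -> (-10,-3) [heading=90, draw]
LT 144: heading 90 -> 234
RT 72: heading 234 -> 162
PD: pen down
BK 4: (-10,-3) -> (-6.196,-4.236) [heading=162, draw]
BK 2: (-6.196,-4.236) -> (-4.294,-4.854) [heading=162, draw]
FD 5: (-4.294,-4.854) -> (-9.049,-3.309) [heading=162, draw]
FD 2: (-9.049,-3.309) -> (-10.951,-2.691) [heading=162, draw]
RT 15: heading 162 -> 147
BK 9: (-10.951,-2.691) -> (-3.403,-7.593) [heading=147, draw]
LT 60: heading 147 -> 207
FD 1: (-3.403,-7.593) -> (-4.294,-8.047) [heading=207, draw]
FD 4: (-4.294,-8.047) -> (-7.858,-9.863) [heading=207, draw]
RT 15: heading 207 -> 192
Final: pos=(-7.858,-9.863), heading=192, 8 segment(s) drawn

Start position: (-10, -8)
Final position: (-7.858, -9.863)
Distance = 2.839; >= 1e-6 -> NOT closed

Answer: no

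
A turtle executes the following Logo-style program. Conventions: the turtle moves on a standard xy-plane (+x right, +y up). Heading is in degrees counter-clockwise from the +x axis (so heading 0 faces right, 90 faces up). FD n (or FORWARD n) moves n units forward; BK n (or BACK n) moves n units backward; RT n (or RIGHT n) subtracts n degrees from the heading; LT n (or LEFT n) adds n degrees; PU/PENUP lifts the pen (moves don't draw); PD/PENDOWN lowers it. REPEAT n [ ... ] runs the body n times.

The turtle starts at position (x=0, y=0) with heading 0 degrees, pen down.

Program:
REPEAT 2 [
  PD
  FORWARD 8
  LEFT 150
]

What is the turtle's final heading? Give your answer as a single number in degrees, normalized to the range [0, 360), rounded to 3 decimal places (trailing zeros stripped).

Executing turtle program step by step:
Start: pos=(0,0), heading=0, pen down
REPEAT 2 [
  -- iteration 1/2 --
  PD: pen down
  FD 8: (0,0) -> (8,0) [heading=0, draw]
  LT 150: heading 0 -> 150
  -- iteration 2/2 --
  PD: pen down
  FD 8: (8,0) -> (1.072,4) [heading=150, draw]
  LT 150: heading 150 -> 300
]
Final: pos=(1.072,4), heading=300, 2 segment(s) drawn

Answer: 300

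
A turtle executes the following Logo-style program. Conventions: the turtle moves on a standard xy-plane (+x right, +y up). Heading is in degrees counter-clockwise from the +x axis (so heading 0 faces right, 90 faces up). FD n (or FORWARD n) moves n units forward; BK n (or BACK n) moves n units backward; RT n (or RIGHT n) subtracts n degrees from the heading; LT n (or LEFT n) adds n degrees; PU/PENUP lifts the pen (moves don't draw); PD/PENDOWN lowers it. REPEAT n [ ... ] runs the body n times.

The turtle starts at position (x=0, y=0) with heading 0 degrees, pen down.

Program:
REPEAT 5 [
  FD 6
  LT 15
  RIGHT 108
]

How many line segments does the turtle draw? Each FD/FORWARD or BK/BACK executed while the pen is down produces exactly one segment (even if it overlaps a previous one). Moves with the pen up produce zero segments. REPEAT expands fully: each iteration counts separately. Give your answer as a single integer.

Answer: 5

Derivation:
Executing turtle program step by step:
Start: pos=(0,0), heading=0, pen down
REPEAT 5 [
  -- iteration 1/5 --
  FD 6: (0,0) -> (6,0) [heading=0, draw]
  LT 15: heading 0 -> 15
  RT 108: heading 15 -> 267
  -- iteration 2/5 --
  FD 6: (6,0) -> (5.686,-5.992) [heading=267, draw]
  LT 15: heading 267 -> 282
  RT 108: heading 282 -> 174
  -- iteration 3/5 --
  FD 6: (5.686,-5.992) -> (-0.281,-5.365) [heading=174, draw]
  LT 15: heading 174 -> 189
  RT 108: heading 189 -> 81
  -- iteration 4/5 --
  FD 6: (-0.281,-5.365) -> (0.657,0.562) [heading=81, draw]
  LT 15: heading 81 -> 96
  RT 108: heading 96 -> 348
  -- iteration 5/5 --
  FD 6: (0.657,0.562) -> (6.526,-0.686) [heading=348, draw]
  LT 15: heading 348 -> 3
  RT 108: heading 3 -> 255
]
Final: pos=(6.526,-0.686), heading=255, 5 segment(s) drawn
Segments drawn: 5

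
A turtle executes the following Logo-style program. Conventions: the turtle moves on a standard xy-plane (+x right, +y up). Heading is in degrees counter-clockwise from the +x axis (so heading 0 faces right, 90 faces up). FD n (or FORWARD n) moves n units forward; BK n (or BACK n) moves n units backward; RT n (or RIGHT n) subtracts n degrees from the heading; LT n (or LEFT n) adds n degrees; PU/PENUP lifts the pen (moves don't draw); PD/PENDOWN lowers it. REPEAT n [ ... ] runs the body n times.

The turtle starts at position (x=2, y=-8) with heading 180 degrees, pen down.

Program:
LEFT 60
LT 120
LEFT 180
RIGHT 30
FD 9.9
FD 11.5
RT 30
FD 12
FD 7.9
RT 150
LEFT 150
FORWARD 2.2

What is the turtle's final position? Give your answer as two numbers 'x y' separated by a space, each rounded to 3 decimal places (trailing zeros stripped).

Executing turtle program step by step:
Start: pos=(2,-8), heading=180, pen down
LT 60: heading 180 -> 240
LT 120: heading 240 -> 0
LT 180: heading 0 -> 180
RT 30: heading 180 -> 150
FD 9.9: (2,-8) -> (-6.574,-3.05) [heading=150, draw]
FD 11.5: (-6.574,-3.05) -> (-16.533,2.7) [heading=150, draw]
RT 30: heading 150 -> 120
FD 12: (-16.533,2.7) -> (-22.533,13.092) [heading=120, draw]
FD 7.9: (-22.533,13.092) -> (-26.483,19.934) [heading=120, draw]
RT 150: heading 120 -> 330
LT 150: heading 330 -> 120
FD 2.2: (-26.483,19.934) -> (-27.583,21.839) [heading=120, draw]
Final: pos=(-27.583,21.839), heading=120, 5 segment(s) drawn

Answer: -27.583 21.839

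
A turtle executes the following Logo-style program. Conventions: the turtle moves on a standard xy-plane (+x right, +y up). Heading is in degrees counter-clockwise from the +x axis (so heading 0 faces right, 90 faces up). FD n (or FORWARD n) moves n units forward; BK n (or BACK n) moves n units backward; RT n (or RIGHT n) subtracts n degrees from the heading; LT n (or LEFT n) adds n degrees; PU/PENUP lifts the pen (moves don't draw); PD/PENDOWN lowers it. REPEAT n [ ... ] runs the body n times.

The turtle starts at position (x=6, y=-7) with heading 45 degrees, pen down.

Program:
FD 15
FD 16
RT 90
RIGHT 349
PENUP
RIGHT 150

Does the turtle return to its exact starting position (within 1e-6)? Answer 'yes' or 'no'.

Executing turtle program step by step:
Start: pos=(6,-7), heading=45, pen down
FD 15: (6,-7) -> (16.607,3.607) [heading=45, draw]
FD 16: (16.607,3.607) -> (27.92,14.92) [heading=45, draw]
RT 90: heading 45 -> 315
RT 349: heading 315 -> 326
PU: pen up
RT 150: heading 326 -> 176
Final: pos=(27.92,14.92), heading=176, 2 segment(s) drawn

Start position: (6, -7)
Final position: (27.92, 14.92)
Distance = 31; >= 1e-6 -> NOT closed

Answer: no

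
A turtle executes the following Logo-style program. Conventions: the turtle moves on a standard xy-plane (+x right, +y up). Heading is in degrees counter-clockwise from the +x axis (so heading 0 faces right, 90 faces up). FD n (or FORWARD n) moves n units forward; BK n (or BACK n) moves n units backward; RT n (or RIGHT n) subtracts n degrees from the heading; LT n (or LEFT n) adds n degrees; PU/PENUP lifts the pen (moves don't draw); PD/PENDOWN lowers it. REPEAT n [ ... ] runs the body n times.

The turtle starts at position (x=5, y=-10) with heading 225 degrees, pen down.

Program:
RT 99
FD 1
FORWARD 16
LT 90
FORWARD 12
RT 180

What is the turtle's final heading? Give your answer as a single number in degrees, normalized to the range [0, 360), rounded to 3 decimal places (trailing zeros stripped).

Executing turtle program step by step:
Start: pos=(5,-10), heading=225, pen down
RT 99: heading 225 -> 126
FD 1: (5,-10) -> (4.412,-9.191) [heading=126, draw]
FD 16: (4.412,-9.191) -> (-4.992,3.753) [heading=126, draw]
LT 90: heading 126 -> 216
FD 12: (-4.992,3.753) -> (-14.701,-3.3) [heading=216, draw]
RT 180: heading 216 -> 36
Final: pos=(-14.701,-3.3), heading=36, 3 segment(s) drawn

Answer: 36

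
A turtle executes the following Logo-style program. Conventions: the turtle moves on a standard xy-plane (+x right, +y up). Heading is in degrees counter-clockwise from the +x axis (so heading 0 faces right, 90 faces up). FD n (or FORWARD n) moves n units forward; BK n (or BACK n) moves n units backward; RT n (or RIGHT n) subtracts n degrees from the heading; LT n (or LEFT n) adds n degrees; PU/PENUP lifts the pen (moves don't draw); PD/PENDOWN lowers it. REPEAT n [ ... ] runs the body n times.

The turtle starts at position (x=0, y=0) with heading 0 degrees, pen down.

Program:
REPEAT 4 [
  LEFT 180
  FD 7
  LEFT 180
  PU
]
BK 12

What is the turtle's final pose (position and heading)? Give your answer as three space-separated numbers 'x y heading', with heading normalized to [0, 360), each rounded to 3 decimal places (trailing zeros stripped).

Executing turtle program step by step:
Start: pos=(0,0), heading=0, pen down
REPEAT 4 [
  -- iteration 1/4 --
  LT 180: heading 0 -> 180
  FD 7: (0,0) -> (-7,0) [heading=180, draw]
  LT 180: heading 180 -> 0
  PU: pen up
  -- iteration 2/4 --
  LT 180: heading 0 -> 180
  FD 7: (-7,0) -> (-14,0) [heading=180, move]
  LT 180: heading 180 -> 0
  PU: pen up
  -- iteration 3/4 --
  LT 180: heading 0 -> 180
  FD 7: (-14,0) -> (-21,0) [heading=180, move]
  LT 180: heading 180 -> 0
  PU: pen up
  -- iteration 4/4 --
  LT 180: heading 0 -> 180
  FD 7: (-21,0) -> (-28,0) [heading=180, move]
  LT 180: heading 180 -> 0
  PU: pen up
]
BK 12: (-28,0) -> (-40,0) [heading=0, move]
Final: pos=(-40,0), heading=0, 1 segment(s) drawn

Answer: -40 0 0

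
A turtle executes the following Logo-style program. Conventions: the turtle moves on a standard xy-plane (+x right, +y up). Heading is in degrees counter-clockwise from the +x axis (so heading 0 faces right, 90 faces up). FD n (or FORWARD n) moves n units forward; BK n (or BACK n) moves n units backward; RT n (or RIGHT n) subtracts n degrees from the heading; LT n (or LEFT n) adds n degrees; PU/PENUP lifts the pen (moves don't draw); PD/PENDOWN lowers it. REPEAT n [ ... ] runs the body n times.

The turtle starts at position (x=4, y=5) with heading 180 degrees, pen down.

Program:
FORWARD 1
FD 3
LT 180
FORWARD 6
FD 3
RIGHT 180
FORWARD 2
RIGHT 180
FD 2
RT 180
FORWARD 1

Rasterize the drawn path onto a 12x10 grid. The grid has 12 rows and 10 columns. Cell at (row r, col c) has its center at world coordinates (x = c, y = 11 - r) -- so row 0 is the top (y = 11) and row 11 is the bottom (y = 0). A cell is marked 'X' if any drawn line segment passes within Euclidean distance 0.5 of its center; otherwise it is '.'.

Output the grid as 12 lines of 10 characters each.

Segment 0: (4,5) -> (3,5)
Segment 1: (3,5) -> (0,5)
Segment 2: (0,5) -> (6,5)
Segment 3: (6,5) -> (9,5)
Segment 4: (9,5) -> (7,5)
Segment 5: (7,5) -> (9,5)
Segment 6: (9,5) -> (8,5)

Answer: ..........
..........
..........
..........
..........
..........
XXXXXXXXXX
..........
..........
..........
..........
..........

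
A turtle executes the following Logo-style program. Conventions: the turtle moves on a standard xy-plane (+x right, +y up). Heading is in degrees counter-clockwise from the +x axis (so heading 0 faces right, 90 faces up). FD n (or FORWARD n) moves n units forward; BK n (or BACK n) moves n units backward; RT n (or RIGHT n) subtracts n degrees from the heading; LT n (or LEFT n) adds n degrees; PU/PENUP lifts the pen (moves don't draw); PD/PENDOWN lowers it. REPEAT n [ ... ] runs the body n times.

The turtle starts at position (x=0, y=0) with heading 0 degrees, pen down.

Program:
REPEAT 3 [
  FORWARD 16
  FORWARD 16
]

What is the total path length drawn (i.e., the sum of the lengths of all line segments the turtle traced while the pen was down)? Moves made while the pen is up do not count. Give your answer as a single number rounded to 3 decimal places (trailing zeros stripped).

Executing turtle program step by step:
Start: pos=(0,0), heading=0, pen down
REPEAT 3 [
  -- iteration 1/3 --
  FD 16: (0,0) -> (16,0) [heading=0, draw]
  FD 16: (16,0) -> (32,0) [heading=0, draw]
  -- iteration 2/3 --
  FD 16: (32,0) -> (48,0) [heading=0, draw]
  FD 16: (48,0) -> (64,0) [heading=0, draw]
  -- iteration 3/3 --
  FD 16: (64,0) -> (80,0) [heading=0, draw]
  FD 16: (80,0) -> (96,0) [heading=0, draw]
]
Final: pos=(96,0), heading=0, 6 segment(s) drawn

Segment lengths:
  seg 1: (0,0) -> (16,0), length = 16
  seg 2: (16,0) -> (32,0), length = 16
  seg 3: (32,0) -> (48,0), length = 16
  seg 4: (48,0) -> (64,0), length = 16
  seg 5: (64,0) -> (80,0), length = 16
  seg 6: (80,0) -> (96,0), length = 16
Total = 96

Answer: 96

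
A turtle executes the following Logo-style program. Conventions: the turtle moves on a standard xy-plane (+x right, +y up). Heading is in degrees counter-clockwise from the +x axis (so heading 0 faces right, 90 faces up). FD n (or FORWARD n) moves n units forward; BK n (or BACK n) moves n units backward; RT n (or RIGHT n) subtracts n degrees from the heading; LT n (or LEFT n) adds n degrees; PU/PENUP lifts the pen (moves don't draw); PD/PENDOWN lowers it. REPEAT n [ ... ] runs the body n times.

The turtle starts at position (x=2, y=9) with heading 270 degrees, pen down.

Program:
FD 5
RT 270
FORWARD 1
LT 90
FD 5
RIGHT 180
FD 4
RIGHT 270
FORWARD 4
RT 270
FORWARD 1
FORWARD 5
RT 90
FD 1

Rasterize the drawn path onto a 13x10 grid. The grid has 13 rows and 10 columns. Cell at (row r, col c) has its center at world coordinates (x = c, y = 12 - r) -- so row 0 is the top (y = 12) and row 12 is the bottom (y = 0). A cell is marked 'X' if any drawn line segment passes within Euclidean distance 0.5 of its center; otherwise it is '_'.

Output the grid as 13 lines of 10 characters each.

Answer: __________
_______XX_
_______X__
__XX___X__
__XX___X__
__XX___X__
__XX___X__
__XXXXXX__
__XX______
__________
__________
__________
__________

Derivation:
Segment 0: (2,9) -> (2,4)
Segment 1: (2,4) -> (3,4)
Segment 2: (3,4) -> (3,9)
Segment 3: (3,9) -> (3,5)
Segment 4: (3,5) -> (7,5)
Segment 5: (7,5) -> (7,6)
Segment 6: (7,6) -> (7,11)
Segment 7: (7,11) -> (8,11)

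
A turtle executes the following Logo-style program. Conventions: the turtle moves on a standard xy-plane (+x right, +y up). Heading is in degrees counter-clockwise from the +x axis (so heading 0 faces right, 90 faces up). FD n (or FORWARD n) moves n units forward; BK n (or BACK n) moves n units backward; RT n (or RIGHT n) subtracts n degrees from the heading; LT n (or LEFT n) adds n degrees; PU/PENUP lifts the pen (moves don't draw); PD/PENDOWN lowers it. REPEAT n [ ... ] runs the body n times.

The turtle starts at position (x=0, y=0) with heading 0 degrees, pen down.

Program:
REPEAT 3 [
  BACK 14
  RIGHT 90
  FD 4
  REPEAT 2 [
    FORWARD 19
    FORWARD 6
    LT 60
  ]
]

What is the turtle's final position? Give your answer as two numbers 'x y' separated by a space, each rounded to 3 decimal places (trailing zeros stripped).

Executing turtle program step by step:
Start: pos=(0,0), heading=0, pen down
REPEAT 3 [
  -- iteration 1/3 --
  BK 14: (0,0) -> (-14,0) [heading=0, draw]
  RT 90: heading 0 -> 270
  FD 4: (-14,0) -> (-14,-4) [heading=270, draw]
  REPEAT 2 [
    -- iteration 1/2 --
    FD 19: (-14,-4) -> (-14,-23) [heading=270, draw]
    FD 6: (-14,-23) -> (-14,-29) [heading=270, draw]
    LT 60: heading 270 -> 330
    -- iteration 2/2 --
    FD 19: (-14,-29) -> (2.454,-38.5) [heading=330, draw]
    FD 6: (2.454,-38.5) -> (7.651,-41.5) [heading=330, draw]
    LT 60: heading 330 -> 30
  ]
  -- iteration 2/3 --
  BK 14: (7.651,-41.5) -> (-4.474,-48.5) [heading=30, draw]
  RT 90: heading 30 -> 300
  FD 4: (-4.474,-48.5) -> (-2.474,-51.964) [heading=300, draw]
  REPEAT 2 [
    -- iteration 1/2 --
    FD 19: (-2.474,-51.964) -> (7.026,-68.419) [heading=300, draw]
    FD 6: (7.026,-68.419) -> (10.026,-73.615) [heading=300, draw]
    LT 60: heading 300 -> 0
    -- iteration 2/2 --
    FD 19: (10.026,-73.615) -> (29.026,-73.615) [heading=0, draw]
    FD 6: (29.026,-73.615) -> (35.026,-73.615) [heading=0, draw]
    LT 60: heading 0 -> 60
  ]
  -- iteration 3/3 --
  BK 14: (35.026,-73.615) -> (28.026,-85.739) [heading=60, draw]
  RT 90: heading 60 -> 330
  FD 4: (28.026,-85.739) -> (31.49,-87.739) [heading=330, draw]
  REPEAT 2 [
    -- iteration 1/2 --
    FD 19: (31.49,-87.739) -> (47.945,-97.239) [heading=330, draw]
    FD 6: (47.945,-97.239) -> (53.141,-100.239) [heading=330, draw]
    LT 60: heading 330 -> 30
    -- iteration 2/2 --
    FD 19: (53.141,-100.239) -> (69.595,-90.739) [heading=30, draw]
    FD 6: (69.595,-90.739) -> (74.792,-87.739) [heading=30, draw]
    LT 60: heading 30 -> 90
  ]
]
Final: pos=(74.792,-87.739), heading=90, 18 segment(s) drawn

Answer: 74.792 -87.739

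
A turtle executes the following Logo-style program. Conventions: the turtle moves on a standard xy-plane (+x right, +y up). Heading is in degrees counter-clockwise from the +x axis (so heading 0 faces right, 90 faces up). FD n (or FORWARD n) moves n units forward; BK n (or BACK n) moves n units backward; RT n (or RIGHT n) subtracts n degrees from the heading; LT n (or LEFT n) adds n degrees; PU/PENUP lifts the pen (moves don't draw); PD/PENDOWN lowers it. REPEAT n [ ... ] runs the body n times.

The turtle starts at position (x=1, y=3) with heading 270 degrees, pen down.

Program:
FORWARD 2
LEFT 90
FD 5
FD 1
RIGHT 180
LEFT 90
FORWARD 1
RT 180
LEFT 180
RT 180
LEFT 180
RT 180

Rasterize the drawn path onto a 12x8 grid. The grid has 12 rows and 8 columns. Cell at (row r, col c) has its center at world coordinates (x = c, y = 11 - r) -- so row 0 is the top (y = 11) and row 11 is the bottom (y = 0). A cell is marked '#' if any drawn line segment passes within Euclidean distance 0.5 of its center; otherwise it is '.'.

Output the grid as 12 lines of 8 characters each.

Segment 0: (1,3) -> (1,1)
Segment 1: (1,1) -> (6,1)
Segment 2: (6,1) -> (7,1)
Segment 3: (7,1) -> (7,-0)

Answer: ........
........
........
........
........
........
........
........
.#......
.#......
.#######
.......#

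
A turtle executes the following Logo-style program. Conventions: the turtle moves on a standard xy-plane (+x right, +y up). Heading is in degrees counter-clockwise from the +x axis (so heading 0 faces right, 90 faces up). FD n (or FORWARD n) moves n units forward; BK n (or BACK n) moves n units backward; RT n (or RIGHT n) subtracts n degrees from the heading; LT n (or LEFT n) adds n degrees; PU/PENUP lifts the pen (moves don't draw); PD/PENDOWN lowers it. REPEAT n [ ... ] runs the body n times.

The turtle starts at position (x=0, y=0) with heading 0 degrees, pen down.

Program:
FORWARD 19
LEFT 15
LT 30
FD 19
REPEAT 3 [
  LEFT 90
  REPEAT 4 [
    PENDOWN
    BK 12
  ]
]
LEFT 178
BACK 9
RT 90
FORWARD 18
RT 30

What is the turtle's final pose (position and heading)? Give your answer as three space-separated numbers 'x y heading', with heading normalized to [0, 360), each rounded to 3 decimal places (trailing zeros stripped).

Executing turtle program step by step:
Start: pos=(0,0), heading=0, pen down
FD 19: (0,0) -> (19,0) [heading=0, draw]
LT 15: heading 0 -> 15
LT 30: heading 15 -> 45
FD 19: (19,0) -> (32.435,13.435) [heading=45, draw]
REPEAT 3 [
  -- iteration 1/3 --
  LT 90: heading 45 -> 135
  REPEAT 4 [
    -- iteration 1/4 --
    PD: pen down
    BK 12: (32.435,13.435) -> (40.92,4.95) [heading=135, draw]
    -- iteration 2/4 --
    PD: pen down
    BK 12: (40.92,4.95) -> (49.406,-3.536) [heading=135, draw]
    -- iteration 3/4 --
    PD: pen down
    BK 12: (49.406,-3.536) -> (57.891,-12.021) [heading=135, draw]
    -- iteration 4/4 --
    PD: pen down
    BK 12: (57.891,-12.021) -> (66.376,-20.506) [heading=135, draw]
  ]
  -- iteration 2/3 --
  LT 90: heading 135 -> 225
  REPEAT 4 [
    -- iteration 1/4 --
    PD: pen down
    BK 12: (66.376,-20.506) -> (74.861,-12.021) [heading=225, draw]
    -- iteration 2/4 --
    PD: pen down
    BK 12: (74.861,-12.021) -> (83.347,-3.536) [heading=225, draw]
    -- iteration 3/4 --
    PD: pen down
    BK 12: (83.347,-3.536) -> (91.832,4.95) [heading=225, draw]
    -- iteration 4/4 --
    PD: pen down
    BK 12: (91.832,4.95) -> (100.317,13.435) [heading=225, draw]
  ]
  -- iteration 3/3 --
  LT 90: heading 225 -> 315
  REPEAT 4 [
    -- iteration 1/4 --
    PD: pen down
    BK 12: (100.317,13.435) -> (91.832,21.92) [heading=315, draw]
    -- iteration 2/4 --
    PD: pen down
    BK 12: (91.832,21.92) -> (83.347,30.406) [heading=315, draw]
    -- iteration 3/4 --
    PD: pen down
    BK 12: (83.347,30.406) -> (74.861,38.891) [heading=315, draw]
    -- iteration 4/4 --
    PD: pen down
    BK 12: (74.861,38.891) -> (66.376,47.376) [heading=315, draw]
  ]
]
LT 178: heading 315 -> 133
BK 9: (66.376,47.376) -> (72.514,40.794) [heading=133, draw]
RT 90: heading 133 -> 43
FD 18: (72.514,40.794) -> (85.679,53.07) [heading=43, draw]
RT 30: heading 43 -> 13
Final: pos=(85.679,53.07), heading=13, 16 segment(s) drawn

Answer: 85.679 53.07 13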